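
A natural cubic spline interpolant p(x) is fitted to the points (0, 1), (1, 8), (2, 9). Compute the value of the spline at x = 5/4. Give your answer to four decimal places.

With M_i denoting the second derivative at x_i, h_i = 1, 1, and Δ_i = (y_(i+1) − y_i)/h_i = 7, 1:
  1·M_0 + 4·M_1 + 1·M_2 = 6(Δ_1 - Δ_0) = -36
Natural end conditions: M_0 = M_2 = 0.
Forward elimination and back-substitution give M_0 = 0, M_1 = -9, M_2 = 0.
On [1, 2], p(x) = 8 + 4·(x - 1) - 9/2·(x - 1)² + 3/2·(x - 1)³.
With (x - 1) = 1/4: p(5/4) = 1119/128.

8.7422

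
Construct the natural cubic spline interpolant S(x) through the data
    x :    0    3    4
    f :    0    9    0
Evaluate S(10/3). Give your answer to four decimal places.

With M_i denoting the second derivative at x_i, h_i = 3, 1, and Δ_i = (y_(i+1) − y_i)/h_i = 3, -9:
  3·M_0 + 8·M_1 + 1·M_2 = 6(Δ_1 - Δ_0) = -72
Natural end conditions: M_0 = M_2 = 0.
Hence M_0 = 0, M_1 = -9, M_2 = 0.
On [3, 4], S(x) = 9 - 6·(x - 3) - 9/2·(x - 3)² + 3/2·(x - 3)³.
With (x - 3) = 1/3: S(10/3) = 59/9.

6.5556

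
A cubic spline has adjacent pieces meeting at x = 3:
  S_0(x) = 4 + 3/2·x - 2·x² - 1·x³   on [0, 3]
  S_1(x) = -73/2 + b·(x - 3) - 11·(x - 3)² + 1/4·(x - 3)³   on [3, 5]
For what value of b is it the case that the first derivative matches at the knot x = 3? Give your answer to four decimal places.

S_0'(x) = 3/2 - 4·x - 3·x², so S_0'(3) = -75/2. On the right, S_1'(3) = b, so b = -75/2.

-37.5000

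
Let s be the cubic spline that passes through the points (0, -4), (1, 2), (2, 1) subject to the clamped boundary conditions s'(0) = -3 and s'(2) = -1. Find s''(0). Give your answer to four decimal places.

With M_i denoting the second derivative at x_i, h_i = 1, 1, and Δ_i = (y_(i+1) − y_i)/h_i = 6, -1:
  1·M_0 + 4·M_1 + 1·M_2 = 6(Δ_1 - Δ_0) = -42
Clamped end conditions give two more equations: 2h_0·M_0 + h_0·M_1 = 6(Δ_0 - s'(0)) = 54 and h_1·M_1 + 2h_1·M_2 = 6(s'(2) - Δ_1) = 0.
Solving: M_0 = 77/2, M_1 = -23, M_2 = 23/2.

38.5000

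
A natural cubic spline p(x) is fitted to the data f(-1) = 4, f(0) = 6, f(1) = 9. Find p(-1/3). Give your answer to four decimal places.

5.2407

Write m_i for p''(x_i). With h_i = 1, 1 and divided differences Δ_i = 2, 3, the continuity of p' gives the tridiagonal system
  1·m_0 + 4·m_1 + 1·m_2 = 6(Δ_1 - Δ_0) = 6
Natural end conditions: m_0 = m_2 = 0.
Forward elimination and back-substitution give m_0 = 0, m_1 = 3/2, m_2 = 0.
On [-1, 0], p(x) = 4 + 7/4·(x + 1) + 0·(x + 1)² + 1/4·(x + 1)³.
With (x + 1) = 2/3: p(-1/3) = 283/54.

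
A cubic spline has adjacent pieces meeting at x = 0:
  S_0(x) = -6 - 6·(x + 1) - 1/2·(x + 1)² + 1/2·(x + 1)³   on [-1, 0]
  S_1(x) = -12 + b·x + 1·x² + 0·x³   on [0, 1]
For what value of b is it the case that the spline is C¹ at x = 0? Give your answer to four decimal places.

S_0'(x) = -6 - 1·(x + 1) + 3/2·(x + 1)², so S_0'(0) = -11/2. On the right, S_1'(0) = b, so b = -11/2.

-5.5000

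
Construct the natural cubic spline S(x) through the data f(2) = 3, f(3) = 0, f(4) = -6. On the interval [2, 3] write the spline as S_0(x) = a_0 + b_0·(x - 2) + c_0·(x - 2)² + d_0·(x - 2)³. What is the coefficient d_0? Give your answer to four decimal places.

-0.7500

Write σ_i for S''(x_i). With h_i = 1, 1 and divided differences Δ_i = -3, -6, the continuity of S' gives the tridiagonal system
  1·σ_0 + 4·σ_1 + 1·σ_2 = 6(Δ_1 - Δ_0) = -18
Natural end conditions: σ_0 = σ_2 = 0.
Solving: σ_0 = 0, σ_1 = -9/2, σ_2 = 0.
On [2, 3], with S_0(x) = a_0 + b_0·(x - 2) + c_0·(x - 2)² + d_0·(x - 2)³: c_0 = σ_0/2 = 0, d_0 = (σ_1 - σ_0)/(6h_0) = -3/4, b_0 = Δ_0 - h_0(2σ_0 + σ_1)/6 = -9/4.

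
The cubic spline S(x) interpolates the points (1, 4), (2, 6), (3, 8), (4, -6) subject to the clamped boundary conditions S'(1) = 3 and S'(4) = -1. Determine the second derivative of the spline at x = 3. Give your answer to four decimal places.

Write M_i for S''(x_i). With h_i = 1, 1, 1 and divided differences Δ_i = 2, 2, -14, the continuity of S' gives the tridiagonal system
  1·M_0 + 4·M_1 + 1·M_2 = 6(Δ_1 - Δ_0) = 0
  1·M_1 + 4·M_2 + 1·M_3 = 6(Δ_2 - Δ_1) = -96
Clamped end conditions give two more equations: 2h_0·M_0 + h_0·M_1 = 6(Δ_0 - S'(1)) = -6 and h_2·M_2 + 2h_2·M_3 = 6(S'(4) - Δ_2) = 78.
Solving: M_0 = -142/15, M_1 = 194/15, M_2 = -634/15, M_3 = 902/15.

-42.2667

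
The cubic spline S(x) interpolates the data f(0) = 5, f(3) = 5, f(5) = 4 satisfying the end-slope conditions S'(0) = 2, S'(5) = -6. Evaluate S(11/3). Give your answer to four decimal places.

5.9111

With M_i denoting the second derivative at x_i, h_i = 3, 2, and Δ_i = (y_(i+1) − y_i)/h_i = 0, -1/2:
  3·M_0 + 10·M_1 + 2·M_2 = 6(Δ_1 - Δ_0) = -3
Clamped end conditions give two more equations: 2h_0·M_0 + h_0·M_1 = 6(Δ_0 - S'(0)) = -12 and h_1·M_1 + 2h_1·M_2 = 6(S'(5) - Δ_1) = -33.
Solving the tridiagonal system: M_0 = -33/10, M_1 = 13/5, M_2 = -191/20.
On [3, 5], S(x) = 5 + 19/20·(x - 3) + 13/10·(x - 3)² - 81/80·(x - 3)³.
With (x - 3) = 2/3: S(11/3) = 266/45.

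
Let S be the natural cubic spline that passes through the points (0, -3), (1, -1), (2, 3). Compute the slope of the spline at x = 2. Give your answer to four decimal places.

4.5000

Let M_i = S''(x_i). Step sizes h_i = 1, 1; slopes of the chords Δ_i = (y_(i+1) - y_i)/h_i = 2, 4.
  1·M_0 + 4·M_1 + 1·M_2 = 6(Δ_1 - Δ_0) = 12
Natural end conditions: M_0 = M_2 = 0.
Solving the tridiagonal system: M_0 = 0, M_1 = 3, M_2 = 0.
On [1, 2], S'(x) = b_1 + 2c_1·(x - 1) + 3d_1·(x - 1)² with b_1 = Δ_1 - h_1(2M_1 + M_2)/6 = 3, c_1 = M_1/2 = 3/2, d_1 = (M_2 - M_1)/(6h_1) = -1/2. So S'(2) = 9/2.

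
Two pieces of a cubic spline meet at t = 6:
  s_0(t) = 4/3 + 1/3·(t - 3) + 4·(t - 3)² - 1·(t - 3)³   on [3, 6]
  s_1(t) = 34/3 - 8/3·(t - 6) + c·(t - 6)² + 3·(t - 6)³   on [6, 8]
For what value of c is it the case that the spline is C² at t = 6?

-5

s_0''(t) = 8 - 6·(t - 3), so s_0''(6) = -10. On the right, s_1''(6) = 2c, so c = -5.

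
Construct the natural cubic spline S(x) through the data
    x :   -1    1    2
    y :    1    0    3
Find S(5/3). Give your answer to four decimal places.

Put σ_i = S'' at the i-th knot. Here h = (2, 1) and Δ = (-1/2, 3), so the interior equations h_(i-1)·σ_(i-1) + 2(h_(i-1)+h_i)·σ_i + h_i·σ_(i+1) = 6(Δ_i − Δ_(i-1)) read
  2·σ_0 + 6·σ_1 + 1·σ_2 = 6(Δ_1 - Δ_0) = 21
Natural end conditions: σ_0 = σ_2 = 0.
Forward elimination and back-substitution give σ_0 = 0, σ_1 = 7/2, σ_2 = 0.
On [1, 2], S(x) = 0 + 11/6·(x - 1) + 7/4·(x - 1)² - 7/12·(x - 1)³.
With (x - 1) = 2/3: S(5/3) = 148/81.

1.8272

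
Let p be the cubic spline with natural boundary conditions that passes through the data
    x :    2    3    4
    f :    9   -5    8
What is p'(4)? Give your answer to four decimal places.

19.7500

Let σ_i = p''(x_i). Step sizes h_i = 1, 1; slopes of the chords Δ_i = (y_(i+1) - y_i)/h_i = -14, 13.
  1·σ_0 + 4·σ_1 + 1·σ_2 = 6(Δ_1 - Δ_0) = 162
Natural end conditions: σ_0 = σ_2 = 0.
Hence σ_0 = 0, σ_1 = 81/2, σ_2 = 0.
On [3, 4], p'(x) = b_1 + 2c_1·(x - 3) + 3d_1·(x - 3)² with b_1 = Δ_1 - h_1(2σ_1 + σ_2)/6 = -1/2, c_1 = σ_1/2 = 81/4, d_1 = (σ_2 - σ_1)/(6h_1) = -27/4. So p'(4) = 79/4.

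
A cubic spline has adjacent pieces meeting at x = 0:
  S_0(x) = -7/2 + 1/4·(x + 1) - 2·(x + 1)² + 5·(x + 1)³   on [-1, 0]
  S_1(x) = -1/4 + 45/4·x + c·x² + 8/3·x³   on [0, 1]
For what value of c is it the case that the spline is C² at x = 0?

13

S_0''(x) = -4 + 30·(x + 1), so S_0''(0) = 26. On the right, S_1''(0) = 2c, so c = 13.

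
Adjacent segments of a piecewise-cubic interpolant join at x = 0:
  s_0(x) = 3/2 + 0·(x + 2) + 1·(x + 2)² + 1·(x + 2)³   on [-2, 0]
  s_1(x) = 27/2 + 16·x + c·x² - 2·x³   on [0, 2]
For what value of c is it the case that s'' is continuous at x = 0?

7

s_0''(x) = 2 + 6·(x + 2), so s_0''(0) = 14. On the right, s_1''(0) = 2c, so c = 7.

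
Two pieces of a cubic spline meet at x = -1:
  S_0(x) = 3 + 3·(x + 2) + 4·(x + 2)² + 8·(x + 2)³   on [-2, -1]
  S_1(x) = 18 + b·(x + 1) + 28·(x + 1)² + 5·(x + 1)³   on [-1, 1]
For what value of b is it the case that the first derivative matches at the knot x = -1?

35

S_0'(x) = 3 + 8·(x + 2) + 24·(x + 2)², so S_0'(-1) = 35. On the right, S_1'(-1) = b, so b = 35.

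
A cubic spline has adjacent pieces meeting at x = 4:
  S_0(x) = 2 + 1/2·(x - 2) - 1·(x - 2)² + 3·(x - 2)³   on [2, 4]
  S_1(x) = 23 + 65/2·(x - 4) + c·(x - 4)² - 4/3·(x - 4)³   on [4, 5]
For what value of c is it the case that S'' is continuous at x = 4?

S_0''(x) = -2 + 18·(x - 2), so S_0''(4) = 34. On the right, S_1''(4) = 2c, so c = 17.

17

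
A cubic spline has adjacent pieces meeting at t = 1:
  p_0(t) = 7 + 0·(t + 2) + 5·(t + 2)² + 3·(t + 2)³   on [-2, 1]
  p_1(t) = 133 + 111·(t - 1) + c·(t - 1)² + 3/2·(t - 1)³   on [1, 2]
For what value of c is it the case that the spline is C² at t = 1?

32

p_0''(t) = 10 + 18·(t + 2), so p_0''(1) = 64. On the right, p_1''(1) = 2c, so c = 32.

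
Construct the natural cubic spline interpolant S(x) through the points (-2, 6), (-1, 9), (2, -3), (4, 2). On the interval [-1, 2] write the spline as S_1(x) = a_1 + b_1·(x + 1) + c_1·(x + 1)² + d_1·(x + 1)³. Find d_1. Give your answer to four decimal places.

0.7629

Let M_i = S''(x_i). Step sizes h_i = 1, 3, 2; slopes of the chords Δ_i = (y_(i+1) - y_i)/h_i = 3, -4, 5/2.
  1·M_0 + 8·M_1 + 3·M_2 = 6(Δ_1 - Δ_0) = -42
  3·M_1 + 10·M_2 + 2·M_3 = 6(Δ_2 - Δ_1) = 39
Natural end conditions: M_0 = M_3 = 0.
Hence M_0 = 0, M_1 = -537/71, M_2 = 438/71, M_3 = 0.
On [-1, 2], with S_1(x) = a_1 + b_1·(x + 1) + c_1·(x + 1)² + d_1·(x + 1)³: c_1 = M_1/2 = -537/142, d_1 = (M_2 - M_1)/(6h_1) = 325/426, b_1 = Δ_1 - h_1(2M_1 + M_2)/6 = 34/71.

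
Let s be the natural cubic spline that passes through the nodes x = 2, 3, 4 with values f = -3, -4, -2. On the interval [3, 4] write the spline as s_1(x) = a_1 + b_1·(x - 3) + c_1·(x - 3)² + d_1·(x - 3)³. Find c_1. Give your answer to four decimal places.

With σ_i denoting the second derivative at x_i, h_i = 1, 1, and Δ_i = (y_(i+1) − y_i)/h_i = -1, 2:
  1·σ_0 + 4·σ_1 + 1·σ_2 = 6(Δ_1 - Δ_0) = 18
Natural end conditions: σ_0 = σ_2 = 0.
Forward elimination and back-substitution give σ_0 = 0, σ_1 = 9/2, σ_2 = 0.
On [3, 4], with s_1(x) = a_1 + b_1·(x - 3) + c_1·(x - 3)² + d_1·(x - 3)³: c_1 = σ_1/2 = 9/4, d_1 = (σ_2 - σ_1)/(6h_1) = -3/4, b_1 = Δ_1 - h_1(2σ_1 + σ_2)/6 = 1/2.

2.2500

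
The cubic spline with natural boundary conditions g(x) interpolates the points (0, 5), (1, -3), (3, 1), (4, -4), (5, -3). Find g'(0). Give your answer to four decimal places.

-10.4426

Let M_i = g''(x_i). Step sizes h_i = 1, 2, 1, 1; slopes of the chords Δ_i = (y_(i+1) - y_i)/h_i = -8, 2, -5, 1.
  1·M_0 + 6·M_1 + 2·M_2 = 6(Δ_1 - Δ_0) = 60
  2·M_1 + 6·M_2 + 1·M_3 = 6(Δ_2 - Δ_1) = -42
  1·M_2 + 4·M_3 + 1·M_4 = 6(Δ_3 - Δ_2) = 36
Natural end conditions: M_0 = M_4 = 0.
Forward elimination and back-substitution give M_0 = 0, M_1 = 894/61, M_2 = -852/61, M_3 = 762/61, M_4 = 0.
On [0, 1], g'(x) = b_0 + 2c_0·x + 3d_0·x² with b_0 = Δ_0 - h_0(2M_0 + M_1)/6 = -637/61, c_0 = M_0/2 = 0, d_0 = (M_1 - M_0)/(6h_0) = 149/61. So g'(0) = -637/61.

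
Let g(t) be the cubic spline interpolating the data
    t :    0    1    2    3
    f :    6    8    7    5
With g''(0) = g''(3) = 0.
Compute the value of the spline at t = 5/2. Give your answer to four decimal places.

6.0250

Write m_i for g''(x_i). With h_i = 1, 1, 1 and divided differences Δ_i = 2, -1, -2, the continuity of g' gives the tridiagonal system
  1·m_0 + 4·m_1 + 1·m_2 = 6(Δ_1 - Δ_0) = -18
  1·m_1 + 4·m_2 + 1·m_3 = 6(Δ_2 - Δ_1) = -6
Natural end conditions: m_0 = m_3 = 0.
Solving: m_0 = 0, m_1 = -22/5, m_2 = -2/5, m_3 = 0.
On [2, 3], g(t) = 7 - 28/15·(t - 2) - 1/5·(t - 2)² + 1/15·(t - 2)³.
With (t - 2) = 1/2: g(5/2) = 241/40.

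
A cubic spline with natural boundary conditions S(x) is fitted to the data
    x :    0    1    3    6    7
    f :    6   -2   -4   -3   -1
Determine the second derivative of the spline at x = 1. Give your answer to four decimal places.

7.3959

Write σ_i for S''(x_i). With h_i = 1, 2, 3, 1 and divided differences Δ_i = -8, -1, 1/3, 2, the continuity of S' gives the tridiagonal system
  1·σ_0 + 6·σ_1 + 2·σ_2 = 6(Δ_1 - Δ_0) = 42
  2·σ_1 + 10·σ_2 + 3·σ_3 = 6(Δ_2 - Δ_1) = 8
  3·σ_2 + 8·σ_3 + 1·σ_4 = 6(Δ_3 - Δ_2) = 10
Natural end conditions: σ_0 = σ_4 = 0.
Solving the tridiagonal system: σ_0 = 0, σ_1 = 1457/197, σ_2 = -234/197, σ_3 = 334/197, σ_4 = 0.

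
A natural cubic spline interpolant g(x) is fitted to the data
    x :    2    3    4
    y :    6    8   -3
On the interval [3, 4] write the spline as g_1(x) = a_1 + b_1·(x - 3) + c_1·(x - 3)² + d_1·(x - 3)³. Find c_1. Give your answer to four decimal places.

-9.7500

Let σ_i = g''(x_i). Step sizes h_i = 1, 1; slopes of the chords Δ_i = (y_(i+1) - y_i)/h_i = 2, -11.
  1·σ_0 + 4·σ_1 + 1·σ_2 = 6(Δ_1 - Δ_0) = -78
Natural end conditions: σ_0 = σ_2 = 0.
Hence σ_0 = 0, σ_1 = -39/2, σ_2 = 0.
On [3, 4], with g_1(x) = a_1 + b_1·(x - 3) + c_1·(x - 3)² + d_1·(x - 3)³: c_1 = σ_1/2 = -39/4, d_1 = (σ_2 - σ_1)/(6h_1) = 13/4, b_1 = Δ_1 - h_1(2σ_1 + σ_2)/6 = -9/2.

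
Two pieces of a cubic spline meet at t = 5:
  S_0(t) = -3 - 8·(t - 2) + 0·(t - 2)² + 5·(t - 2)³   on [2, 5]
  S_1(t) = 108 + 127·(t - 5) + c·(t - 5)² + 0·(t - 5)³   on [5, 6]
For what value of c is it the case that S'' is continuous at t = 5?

S_0''(t) = 0 + 30·(t - 2), so S_0''(5) = 90. On the right, S_1''(5) = 2c, so c = 45.

45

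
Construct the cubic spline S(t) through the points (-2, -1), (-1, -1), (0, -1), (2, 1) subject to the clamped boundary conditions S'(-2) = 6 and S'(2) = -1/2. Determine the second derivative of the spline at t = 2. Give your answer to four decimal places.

With M_i denoting the second derivative at x_i, h_i = 1, 1, 2, and Δ_i = (y_(i+1) − y_i)/h_i = 0, 0, 1:
  1·M_0 + 4·M_1 + 1·M_2 = 6(Δ_1 - Δ_0) = 0
  1·M_1 + 6·M_2 + 2·M_3 = 6(Δ_2 - Δ_1) = 6
Clamped end conditions give two more equations: 2h_0·M_0 + h_0·M_1 = 6(Δ_0 - S'(-2)) = -36 and h_2·M_2 + 2h_2·M_3 = 6(S'(2) - Δ_2) = -9.
Solving: M_0 = -449/22, M_1 = 53/11, M_2 = 25/22, M_3 = -31/11.

-2.8182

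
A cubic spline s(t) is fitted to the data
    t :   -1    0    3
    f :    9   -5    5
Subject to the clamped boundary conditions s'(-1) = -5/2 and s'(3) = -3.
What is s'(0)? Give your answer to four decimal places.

-13.1875

Write σ_i for s''(x_i). With h_i = 1, 3 and divided differences Δ_i = -14, 10/3, the continuity of s' gives the tridiagonal system
  1·σ_0 + 8·σ_1 + 3·σ_2 = 6(Δ_1 - Δ_0) = 104
Clamped end conditions give two more equations: 2h_0·σ_0 + h_0·σ_1 = 6(Δ_0 - s'(-1)) = -69 and h_1·σ_1 + 2h_1·σ_2 = 6(s'(3) - Δ_1) = -38.
Solving the tridiagonal system: σ_0 = -381/8, σ_1 = 105/4, σ_2 = -467/24.
On [0, 3], s'(t) = b_1 + 2c_1·t + 3d_1·t² with b_1 = Δ_1 - h_1(2σ_1 + σ_2)/6 = -211/16, c_1 = σ_1/2 = 105/8, d_1 = (σ_2 - σ_1)/(6h_1) = -1097/432. So s'(0) = -211/16.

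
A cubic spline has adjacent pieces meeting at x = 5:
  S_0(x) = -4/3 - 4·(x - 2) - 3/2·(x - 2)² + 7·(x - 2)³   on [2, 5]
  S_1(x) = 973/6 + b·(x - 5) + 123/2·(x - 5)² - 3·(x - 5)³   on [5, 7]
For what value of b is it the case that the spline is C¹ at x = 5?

S_0'(x) = -4 - 3·(x - 2) + 21·(x - 2)², so S_0'(5) = 176. On the right, S_1'(5) = b, so b = 176.

176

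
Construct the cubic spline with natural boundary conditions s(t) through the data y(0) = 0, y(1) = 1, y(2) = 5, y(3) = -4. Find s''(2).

Put σ_i = s'' at the i-th knot. Here h = (1, 1, 1) and Δ = (1, 4, -9), so the interior equations h_(i-1)·σ_(i-1) + 2(h_(i-1)+h_i)·σ_i + h_i·σ_(i+1) = 6(Δ_i − Δ_(i-1)) read
  1·σ_0 + 4·σ_1 + 1·σ_2 = 6(Δ_1 - Δ_0) = 18
  1·σ_1 + 4·σ_2 + 1·σ_3 = 6(Δ_2 - Δ_1) = -78
Natural end conditions: σ_0 = σ_3 = 0.
Solving the tridiagonal system: σ_0 = 0, σ_1 = 10, σ_2 = -22, σ_3 = 0.

-22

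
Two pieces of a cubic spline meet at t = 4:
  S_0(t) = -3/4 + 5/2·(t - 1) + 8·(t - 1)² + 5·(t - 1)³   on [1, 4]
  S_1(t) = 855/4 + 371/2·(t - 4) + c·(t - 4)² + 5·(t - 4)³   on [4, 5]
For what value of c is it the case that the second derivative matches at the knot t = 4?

53

S_0''(t) = 16 + 30·(t - 1), so S_0''(4) = 106. On the right, S_1''(4) = 2c, so c = 53.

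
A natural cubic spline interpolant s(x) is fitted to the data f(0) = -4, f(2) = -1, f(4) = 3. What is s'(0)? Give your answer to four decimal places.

1.3750

Let σ_i = s''(x_i). Step sizes h_i = 2, 2; slopes of the chords Δ_i = (y_(i+1) - y_i)/h_i = 3/2, 2.
  2·σ_0 + 8·σ_1 + 2·σ_2 = 6(Δ_1 - Δ_0) = 3
Natural end conditions: σ_0 = σ_2 = 0.
Forward elimination and back-substitution give σ_0 = 0, σ_1 = 3/8, σ_2 = 0.
On [0, 2], s'(x) = b_0 + 2c_0·x + 3d_0·x² with b_0 = Δ_0 - h_0(2σ_0 + σ_1)/6 = 11/8, c_0 = σ_0/2 = 0, d_0 = (σ_1 - σ_0)/(6h_0) = 1/32. So s'(0) = 11/8.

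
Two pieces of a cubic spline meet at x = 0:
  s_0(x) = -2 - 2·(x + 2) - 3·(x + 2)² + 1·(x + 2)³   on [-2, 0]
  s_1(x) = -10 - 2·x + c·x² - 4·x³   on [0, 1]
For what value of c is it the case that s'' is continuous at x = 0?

3

s_0''(x) = -6 + 6·(x + 2), so s_0''(0) = 6. On the right, s_1''(0) = 2c, so c = 3.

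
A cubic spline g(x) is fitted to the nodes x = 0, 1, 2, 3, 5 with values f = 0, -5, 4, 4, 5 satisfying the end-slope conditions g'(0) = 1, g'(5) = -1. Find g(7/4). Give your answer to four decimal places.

1.6600

Put M_i = g'' at the i-th knot. Here h = (1, 1, 1, 2) and Δ = (-5, 9, 0, 1/2), so the interior equations h_(i-1)·M_(i-1) + 2(h_(i-1)+h_i)·M_i + h_i·M_(i+1) = 6(Δ_i − Δ_(i-1)) read
  1·M_0 + 4·M_1 + 1·M_2 = 6(Δ_1 - Δ_0) = 84
  1·M_1 + 4·M_2 + 1·M_3 = 6(Δ_2 - Δ_1) = -54
  1·M_2 + 6·M_3 + 2·M_4 = 6(Δ_3 - Δ_2) = 3
Clamped end conditions give two more equations: 2h_0·M_0 + h_0·M_1 = 6(Δ_0 - g'(0)) = -36 and h_3·M_3 + 2h_3·M_4 = 6(g'(5) - Δ_3) = -9.
Forward elimination and back-substitution give M_0 = -2953/82, M_1 = 1477/41, M_2 = -1975/82, M_3 = 259/41, M_4 = -887/164.
On [1, 2], g(x) = -5 + 165/164·(x - 1) + 1477/82·(x - 1)² - 1643/164·(x - 1)³.
With (x - 1) = 3/4: g(7/4) = 17423/10496.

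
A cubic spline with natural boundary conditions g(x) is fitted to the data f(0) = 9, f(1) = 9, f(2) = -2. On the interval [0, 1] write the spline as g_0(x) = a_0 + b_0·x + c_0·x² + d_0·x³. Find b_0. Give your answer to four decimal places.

Write M_i for g''(x_i). With h_i = 1, 1 and divided differences Δ_i = 0, -11, the continuity of g' gives the tridiagonal system
  1·M_0 + 4·M_1 + 1·M_2 = 6(Δ_1 - Δ_0) = -66
Natural end conditions: M_0 = M_2 = 0.
Forward elimination and back-substitution give M_0 = 0, M_1 = -33/2, M_2 = 0.
On [0, 1], with g_0(x) = a_0 + b_0·x + c_0·x² + d_0·x³: c_0 = M_0/2 = 0, d_0 = (M_1 - M_0)/(6h_0) = -11/4, b_0 = Δ_0 - h_0(2M_0 + M_1)/6 = 11/4.

2.7500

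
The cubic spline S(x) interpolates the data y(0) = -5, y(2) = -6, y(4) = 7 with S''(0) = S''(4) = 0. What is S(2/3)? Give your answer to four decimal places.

Let σ_i = S''(x_i). Step sizes h_i = 2, 2; slopes of the chords Δ_i = (y_(i+1) - y_i)/h_i = -1/2, 13/2.
  2·σ_0 + 8·σ_1 + 2·σ_2 = 6(Δ_1 - Δ_0) = 42
Natural end conditions: σ_0 = σ_2 = 0.
Hence σ_0 = 0, σ_1 = 21/4, σ_2 = 0.
On [0, 2], S(x) = -5 - 9/4·x + 0·x² + 7/16·x³.
With x = 2/3: S(2/3) = -172/27.

-6.3704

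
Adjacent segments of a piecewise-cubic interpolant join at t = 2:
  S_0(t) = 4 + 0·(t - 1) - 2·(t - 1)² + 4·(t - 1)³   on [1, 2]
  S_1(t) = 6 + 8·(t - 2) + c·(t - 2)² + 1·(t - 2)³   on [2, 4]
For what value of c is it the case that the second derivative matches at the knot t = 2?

S_0''(t) = -4 + 24·(t - 1), so S_0''(2) = 20. On the right, S_1''(2) = 2c, so c = 10.

10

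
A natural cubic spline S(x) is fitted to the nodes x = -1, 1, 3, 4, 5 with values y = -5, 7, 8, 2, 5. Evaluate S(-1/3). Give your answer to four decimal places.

-0.6014

Let m_i = S''(x_i). Step sizes h_i = 2, 2, 1, 1; slopes of the chords Δ_i = (y_(i+1) - y_i)/h_i = 6, 1/2, -6, 3.
  2·m_0 + 8·m_1 + 2·m_2 = 6(Δ_1 - Δ_0) = -33
  2·m_1 + 6·m_2 + 1·m_3 = 6(Δ_2 - Δ_1) = -39
  1·m_2 + 4·m_3 + 1·m_4 = 6(Δ_3 - Δ_2) = 54
Natural end conditions: m_0 = m_4 = 0.
Solving: m_0 = 0, m_1 = -113/56, m_2 = -59/7, m_3 = 437/28, m_4 = 0.
On [-1, 1], S(x) = -5 + 1121/168·(x + 1) + 0·(x + 1)² - 113/672·(x + 1)³.
With (x + 1) = 2/3: S(-1/3) = -341/567.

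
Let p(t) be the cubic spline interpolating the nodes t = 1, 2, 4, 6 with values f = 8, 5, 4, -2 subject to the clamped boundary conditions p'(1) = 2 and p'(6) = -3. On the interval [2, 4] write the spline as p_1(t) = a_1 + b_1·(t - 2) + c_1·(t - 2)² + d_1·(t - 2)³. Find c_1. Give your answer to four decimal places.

3.4783

With σ_i denoting the second derivative at x_i, h_i = 1, 2, 2, and Δ_i = (y_(i+1) − y_i)/h_i = -3, -1/2, -3:
  1·σ_0 + 6·σ_1 + 2·σ_2 = 6(Δ_1 - Δ_0) = 15
  2·σ_1 + 8·σ_2 + 2·σ_3 = 6(Δ_2 - Δ_1) = -15
Clamped end conditions give two more equations: 2h_0·σ_0 + h_0·σ_1 = 6(Δ_0 - p'(1)) = -30 and h_2·σ_2 + 2h_2·σ_3 = 6(p'(6) - Δ_2) = 0.
Hence σ_0 = -425/23, σ_1 = 160/23, σ_2 = -95/23, σ_3 = 95/46.
On [2, 4], with p_1(t) = a_1 + b_1·(t - 2) + c_1·(t - 2)² + d_1·(t - 2)³: c_1 = σ_1/2 = 80/23, d_1 = (σ_2 - σ_1)/(6h_1) = -85/92, b_1 = Δ_1 - h_1(2σ_1 + σ_2)/6 = -173/46.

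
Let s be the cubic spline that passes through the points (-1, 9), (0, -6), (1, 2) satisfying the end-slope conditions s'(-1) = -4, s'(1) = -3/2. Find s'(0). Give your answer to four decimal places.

Put m_i = s'' at the i-th knot. Here h = (1, 1) and Δ = (-15, 8), so the interior equations h_(i-1)·m_(i-1) + 2(h_(i-1)+h_i)·m_i + h_i·m_(i+1) = 6(Δ_i − Δ_(i-1)) read
  1·m_0 + 4·m_1 + 1·m_2 = 6(Δ_1 - Δ_0) = 138
Clamped end conditions give two more equations: 2h_0·m_0 + h_0·m_1 = 6(Δ_0 - s'(-1)) = -66 and h_1·m_1 + 2h_1·m_2 = 6(s'(1) - Δ_1) = -57.
Forward elimination and back-substitution give m_0 = -265/4, m_1 = 133/2, m_2 = -247/4.
On [0, 1], s'(t) = b_1 + 2c_1·t + 3d_1·t² with b_1 = Δ_1 - h_1(2m_1 + m_2)/6 = -31/8, c_1 = m_1/2 = 133/4, d_1 = (m_2 - m_1)/(6h_1) = -171/8. So s'(0) = -31/8.

-3.8750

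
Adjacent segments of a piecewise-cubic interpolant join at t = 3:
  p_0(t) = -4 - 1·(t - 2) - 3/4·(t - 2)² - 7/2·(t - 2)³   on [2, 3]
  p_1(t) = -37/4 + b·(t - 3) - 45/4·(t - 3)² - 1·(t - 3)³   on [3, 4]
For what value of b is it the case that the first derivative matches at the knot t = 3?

-13

p_0'(t) = -1 - 3/2·(t - 2) - 21/2·(t - 2)², so p_0'(3) = -13. On the right, p_1'(3) = b, so b = -13.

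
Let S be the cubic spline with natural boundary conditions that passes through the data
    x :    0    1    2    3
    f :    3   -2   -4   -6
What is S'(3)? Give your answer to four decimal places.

-2.2000

With M_i denoting the second derivative at x_i, h_i = 1, 1, 1, and Δ_i = (y_(i+1) − y_i)/h_i = -5, -2, -2:
  1·M_0 + 4·M_1 + 1·M_2 = 6(Δ_1 - Δ_0) = 18
  1·M_1 + 4·M_2 + 1·M_3 = 6(Δ_2 - Δ_1) = 0
Natural end conditions: M_0 = M_3 = 0.
Hence M_0 = 0, M_1 = 24/5, M_2 = -6/5, M_3 = 0.
On [2, 3], S'(x) = b_2 + 2c_2·(x - 2) + 3d_2·(x - 2)² with b_2 = Δ_2 - h_2(2M_2 + M_3)/6 = -8/5, c_2 = M_2/2 = -3/5, d_2 = (M_3 - M_2)/(6h_2) = 1/5. So S'(3) = -11/5.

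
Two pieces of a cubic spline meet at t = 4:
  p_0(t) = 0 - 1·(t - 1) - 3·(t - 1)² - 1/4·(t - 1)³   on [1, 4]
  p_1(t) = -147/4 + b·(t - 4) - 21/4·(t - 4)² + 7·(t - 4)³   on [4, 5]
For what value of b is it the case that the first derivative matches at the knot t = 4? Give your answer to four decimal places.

-25.7500

p_0'(t) = -1 - 6·(t - 1) - 3/4·(t - 1)², so p_0'(4) = -103/4. On the right, p_1'(4) = b, so b = -103/4.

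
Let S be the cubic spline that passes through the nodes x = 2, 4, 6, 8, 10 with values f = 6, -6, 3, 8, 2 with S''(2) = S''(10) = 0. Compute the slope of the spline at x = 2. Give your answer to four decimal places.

With m_i denoting the second derivative at x_i, h_i = 2, 2, 2, 2, and Δ_i = (y_(i+1) − y_i)/h_i = -6, 9/2, 5/2, -3:
  2·m_0 + 8·m_1 + 2·m_2 = 6(Δ_1 - Δ_0) = 63
  2·m_1 + 8·m_2 + 2·m_3 = 6(Δ_2 - Δ_1) = -12
  2·m_2 + 8·m_3 + 2·m_4 = 6(Δ_3 - Δ_2) = -33
Natural end conditions: m_0 = m_4 = 0.
Solving: m_0 = 0, m_1 = 60/7, m_2 = -39/14, m_3 = -24/7, m_4 = 0.
On [2, 4], S'(x) = b_0 + 2c_0·(x - 2) + 3d_0·(x - 2)² with b_0 = Δ_0 - h_0(2m_0 + m_1)/6 = -62/7, c_0 = m_0/2 = 0, d_0 = (m_1 - m_0)/(6h_0) = 5/7. So S'(2) = -62/7.

-8.8571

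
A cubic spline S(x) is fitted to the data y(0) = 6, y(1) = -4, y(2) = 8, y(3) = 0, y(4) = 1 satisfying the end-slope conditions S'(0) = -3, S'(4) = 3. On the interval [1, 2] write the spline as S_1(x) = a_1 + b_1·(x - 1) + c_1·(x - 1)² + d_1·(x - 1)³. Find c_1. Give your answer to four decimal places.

Write σ_i for S''(x_i). With h_i = 1, 1, 1, 1 and divided differences Δ_i = -10, 12, -8, 1, the continuity of S' gives the tridiagonal system
  1·σ_0 + 4·σ_1 + 1·σ_2 = 6(Δ_1 - Δ_0) = 132
  1·σ_1 + 4·σ_2 + 1·σ_3 = 6(Δ_2 - Δ_1) = -120
  1·σ_2 + 4·σ_3 + 1·σ_4 = 6(Δ_3 - Δ_2) = 54
Clamped end conditions give two more equations: 2h_0·σ_0 + h_0·σ_1 = 6(Δ_0 - S'(0)) = -42 and h_3·σ_3 + 2h_3·σ_4 = 6(S'(4) - Δ_3) = 12.
Hence σ_0 = -201/4, σ_1 = 117/2, σ_2 = -207/4, σ_3 = 57/2, σ_4 = -33/4.
On [1, 2], with S_1(x) = a_1 + b_1·(x - 1) + c_1·(x - 1)² + d_1·(x - 1)³: c_1 = σ_1/2 = 117/4, d_1 = (σ_2 - σ_1)/(6h_1) = -147/8, b_1 = Δ_1 - h_1(2σ_1 + σ_2)/6 = 9/8.

29.2500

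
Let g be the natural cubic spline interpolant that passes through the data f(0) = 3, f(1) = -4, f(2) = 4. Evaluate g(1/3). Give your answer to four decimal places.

-0.4444

Put M_i = g'' at the i-th knot. Here h = (1, 1) and Δ = (-7, 8), so the interior equations h_(i-1)·M_(i-1) + 2(h_(i-1)+h_i)·M_i + h_i·M_(i+1) = 6(Δ_i − Δ_(i-1)) read
  1·M_0 + 4·M_1 + 1·M_2 = 6(Δ_1 - Δ_0) = 90
Natural end conditions: M_0 = M_2 = 0.
Hence M_0 = 0, M_1 = 45/2, M_2 = 0.
On [0, 1], g(x) = 3 - 43/4·x + 0·x² + 15/4·x³.
With x = 1/3: g(1/3) = -4/9.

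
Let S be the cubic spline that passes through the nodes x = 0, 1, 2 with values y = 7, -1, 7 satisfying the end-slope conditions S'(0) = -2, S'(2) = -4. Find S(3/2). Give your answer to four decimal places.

With σ_i denoting the second derivative at x_i, h_i = 1, 1, and Δ_i = (y_(i+1) − y_i)/h_i = -8, 8:
  1·σ_0 + 4·σ_1 + 1·σ_2 = 6(Δ_1 - Δ_0) = 96
Clamped end conditions give two more equations: 2h_0·σ_0 + h_0·σ_1 = 6(Δ_0 - S'(0)) = -36 and h_1·σ_1 + 2h_1·σ_2 = 6(S'(2) - Δ_1) = -72.
Forward elimination and back-substitution give σ_0 = -43, σ_1 = 50, σ_2 = -61.
On [1, 2], S(x) = -1 + 3/2·(x - 1) + 25·(x - 1)² - 37/2·(x - 1)³.
With (x - 1) = 1/2: S(3/2) = 59/16.

3.6875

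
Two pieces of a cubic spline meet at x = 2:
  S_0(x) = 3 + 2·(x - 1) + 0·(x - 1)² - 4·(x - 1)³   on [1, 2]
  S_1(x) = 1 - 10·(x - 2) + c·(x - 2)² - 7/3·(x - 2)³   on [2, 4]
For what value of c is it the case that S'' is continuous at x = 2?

S_0''(x) = 0 - 24·(x - 1), so S_0''(2) = -24. On the right, S_1''(2) = 2c, so c = -12.

-12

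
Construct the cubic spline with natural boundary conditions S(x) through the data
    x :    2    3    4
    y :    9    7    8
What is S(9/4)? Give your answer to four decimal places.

8.3242

Put σ_i = S'' at the i-th knot. Here h = (1, 1) and Δ = (-2, 1), so the interior equations h_(i-1)·σ_(i-1) + 2(h_(i-1)+h_i)·σ_i + h_i·σ_(i+1) = 6(Δ_i − Δ_(i-1)) read
  1·σ_0 + 4·σ_1 + 1·σ_2 = 6(Δ_1 - Δ_0) = 18
Natural end conditions: σ_0 = σ_2 = 0.
Forward elimination and back-substitution give σ_0 = 0, σ_1 = 9/2, σ_2 = 0.
On [2, 3], S(x) = 9 - 11/4·(x - 2) + 0·(x - 2)² + 3/4·(x - 2)³.
With (x - 2) = 1/4: S(9/4) = 2131/256.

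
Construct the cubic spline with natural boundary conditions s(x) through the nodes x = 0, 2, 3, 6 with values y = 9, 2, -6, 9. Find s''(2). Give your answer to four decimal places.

-6.2553

Put σ_i = s'' at the i-th knot. Here h = (2, 1, 3) and Δ = (-7/2, -8, 5), so the interior equations h_(i-1)·σ_(i-1) + 2(h_(i-1)+h_i)·σ_i + h_i·σ_(i+1) = 6(Δ_i − Δ_(i-1)) read
  2·σ_0 + 6·σ_1 + 1·σ_2 = 6(Δ_1 - Δ_0) = -27
  1·σ_1 + 8·σ_2 + 3·σ_3 = 6(Δ_2 - Δ_1) = 78
Natural end conditions: σ_0 = σ_3 = 0.
Forward elimination and back-substitution give σ_0 = 0, σ_1 = -294/47, σ_2 = 495/47, σ_3 = 0.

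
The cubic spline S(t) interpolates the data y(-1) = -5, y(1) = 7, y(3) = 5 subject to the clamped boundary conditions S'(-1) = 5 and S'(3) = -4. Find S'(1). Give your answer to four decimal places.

With M_i denoting the second derivative at x_i, h_i = 2, 2, and Δ_i = (y_(i+1) − y_i)/h_i = 6, -1:
  2·M_0 + 8·M_1 + 2·M_2 = 6(Δ_1 - Δ_0) = -42
Clamped end conditions give two more equations: 2h_0·M_0 + h_0·M_1 = 6(Δ_0 - S'(-1)) = 6 and h_1·M_1 + 2h_1·M_2 = 6(S'(3) - Δ_1) = -18.
Solving the tridiagonal system: M_0 = 9/2, M_1 = -6, M_2 = -3/2.
On [1, 3], S'(t) = b_1 + 2c_1·(t - 1) + 3d_1·(t - 1)² with b_1 = Δ_1 - h_1(2M_1 + M_2)/6 = 7/2, c_1 = M_1/2 = -3, d_1 = (M_2 - M_1)/(6h_1) = 3/8. So S'(1) = 7/2.

3.5000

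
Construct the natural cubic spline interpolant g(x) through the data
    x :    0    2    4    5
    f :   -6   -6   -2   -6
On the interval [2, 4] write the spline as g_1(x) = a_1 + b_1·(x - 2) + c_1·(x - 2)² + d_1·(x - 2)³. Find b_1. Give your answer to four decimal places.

2.1818

Write m_i for g''(x_i). With h_i = 2, 2, 1 and divided differences Δ_i = 0, 2, -4, the continuity of g' gives the tridiagonal system
  2·m_0 + 8·m_1 + 2·m_2 = 6(Δ_1 - Δ_0) = 12
  2·m_1 + 6·m_2 + 1·m_3 = 6(Δ_2 - Δ_1) = -36
Natural end conditions: m_0 = m_3 = 0.
Solving the tridiagonal system: m_0 = 0, m_1 = 36/11, m_2 = -78/11, m_3 = 0.
On [2, 4], with g_1(x) = a_1 + b_1·(x - 2) + c_1·(x - 2)² + d_1·(x - 2)³: c_1 = m_1/2 = 18/11, d_1 = (m_2 - m_1)/(6h_1) = -19/22, b_1 = Δ_1 - h_1(2m_1 + m_2)/6 = 24/11.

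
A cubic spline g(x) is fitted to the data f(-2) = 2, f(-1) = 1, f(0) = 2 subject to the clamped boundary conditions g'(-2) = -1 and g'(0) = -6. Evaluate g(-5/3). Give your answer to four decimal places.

1.4630

Write M_i for g''(x_i). With h_i = 1, 1 and divided differences Δ_i = -1, 1, the continuity of g' gives the tridiagonal system
  1·M_0 + 4·M_1 + 1·M_2 = 6(Δ_1 - Δ_0) = 12
Clamped end conditions give two more equations: 2h_0·M_0 + h_0·M_1 = 6(Δ_0 - g'(-2)) = 0 and h_1·M_1 + 2h_1·M_2 = 6(g'(0) - Δ_1) = -42.
Forward elimination and back-substitution give M_0 = -11/2, M_1 = 11, M_2 = -53/2.
On [-2, -1], g(x) = 2 - 1·(x + 2) - 11/4·(x + 2)² + 11/4·(x + 2)³.
With (x + 2) = 1/3: g(-5/3) = 79/54.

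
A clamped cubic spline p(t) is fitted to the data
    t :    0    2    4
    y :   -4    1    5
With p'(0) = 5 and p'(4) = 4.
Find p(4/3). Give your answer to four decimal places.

Let m_i = p''(x_i). Step sizes h_i = 2, 2; slopes of the chords Δ_i = (y_(i+1) - y_i)/h_i = 5/2, 2.
  2·m_0 + 8·m_1 + 2·m_2 = 6(Δ_1 - Δ_0) = -3
Clamped end conditions give two more equations: 2h_0·m_0 + h_0·m_1 = 6(Δ_0 - p'(0)) = -15 and h_1·m_1 + 2h_1·m_2 = 6(p'(4) - Δ_1) = 12.
Forward elimination and back-substitution give m_0 = -29/8, m_1 = -1/4, m_2 = 25/8.
On [0, 2], p(t) = -4 + 5·t - 29/16·t² + 9/32·t³.
With t = 4/3: p(4/3) = 1/9.

0.1111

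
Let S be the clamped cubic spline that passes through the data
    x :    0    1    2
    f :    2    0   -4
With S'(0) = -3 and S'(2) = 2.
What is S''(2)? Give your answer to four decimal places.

23.5000

Write σ_i for S''(x_i). With h_i = 1, 1 and divided differences Δ_i = -2, -4, the continuity of S' gives the tridiagonal system
  1·σ_0 + 4·σ_1 + 1·σ_2 = 6(Δ_1 - Δ_0) = -12
Clamped end conditions give two more equations: 2h_0·σ_0 + h_0·σ_1 = 6(Δ_0 - S'(0)) = 6 and h_1·σ_1 + 2h_1·σ_2 = 6(S'(2) - Δ_1) = 36.
Solving the tridiagonal system: σ_0 = 17/2, σ_1 = -11, σ_2 = 47/2.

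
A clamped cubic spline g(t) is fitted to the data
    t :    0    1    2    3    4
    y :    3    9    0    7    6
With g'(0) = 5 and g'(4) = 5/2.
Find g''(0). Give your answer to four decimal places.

22.0893

Write σ_i for g''(x_i). With h_i = 1, 1, 1, 1 and divided differences Δ_i = 6, -9, 7, -1, the continuity of g' gives the tridiagonal system
  1·σ_0 + 4·σ_1 + 1·σ_2 = 6(Δ_1 - Δ_0) = -90
  1·σ_1 + 4·σ_2 + 1·σ_3 = 6(Δ_2 - Δ_1) = 96
  1·σ_2 + 4·σ_3 + 1·σ_4 = 6(Δ_3 - Δ_2) = -48
Clamped end conditions give two more equations: 2h_0·σ_0 + h_0·σ_1 = 6(Δ_0 - g'(0)) = 6 and h_3·σ_3 + 2h_3·σ_4 = 6(g'(4) - Δ_3) = 21.
Forward elimination and back-substitution give σ_0 = 1237/56, σ_1 = -1069/28, σ_2 = 325/8, σ_3 = -793/28, σ_4 = 1381/56.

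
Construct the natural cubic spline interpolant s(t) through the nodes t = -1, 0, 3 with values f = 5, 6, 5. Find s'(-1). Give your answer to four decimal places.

1.1667

Write M_i for s''(x_i). With h_i = 1, 3 and divided differences Δ_i = 1, -1/3, the continuity of s' gives the tridiagonal system
  1·M_0 + 8·M_1 + 3·M_2 = 6(Δ_1 - Δ_0) = -8
Natural end conditions: M_0 = M_2 = 0.
Solving the tridiagonal system: M_0 = 0, M_1 = -1, M_2 = 0.
On [-1, 0], s'(t) = b_0 + 2c_0·(t + 1) + 3d_0·(t + 1)² with b_0 = Δ_0 - h_0(2M_0 + M_1)/6 = 7/6, c_0 = M_0/2 = 0, d_0 = (M_1 - M_0)/(6h_0) = -1/6. So s'(-1) = 7/6.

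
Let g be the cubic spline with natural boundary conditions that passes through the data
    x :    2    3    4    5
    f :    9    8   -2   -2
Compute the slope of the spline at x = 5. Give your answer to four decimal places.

With M_i denoting the second derivative at x_i, h_i = 1, 1, 1, and Δ_i = (y_(i+1) − y_i)/h_i = -1, -10, 0:
  1·M_0 + 4·M_1 + 1·M_2 = 6(Δ_1 - Δ_0) = -54
  1·M_1 + 4·M_2 + 1·M_3 = 6(Δ_2 - Δ_1) = 60
Natural end conditions: M_0 = M_3 = 0.
Solving the tridiagonal system: M_0 = 0, M_1 = -92/5, M_2 = 98/5, M_3 = 0.
On [4, 5], g'(x) = b_2 + 2c_2·(x - 4) + 3d_2·(x - 4)² with b_2 = Δ_2 - h_2(2M_2 + M_3)/6 = -98/15, c_2 = M_2/2 = 49/5, d_2 = (M_3 - M_2)/(6h_2) = -49/15. So g'(5) = 49/15.

3.2667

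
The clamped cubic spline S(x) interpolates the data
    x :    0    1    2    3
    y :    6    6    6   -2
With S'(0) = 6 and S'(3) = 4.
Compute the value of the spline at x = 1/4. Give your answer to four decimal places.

6.8313

Let m_i = S''(x_i). Step sizes h_i = 1, 1, 1; slopes of the chords Δ_i = (y_(i+1) - y_i)/h_i = 0, 0, -8.
  1·m_0 + 4·m_1 + 1·m_2 = 6(Δ_1 - Δ_0) = 0
  1·m_1 + 4·m_2 + 1·m_3 = 6(Δ_2 - Δ_1) = -48
Clamped end conditions give two more equations: 2h_0·m_0 + h_0·m_1 = 6(Δ_0 - S'(0)) = -36 and h_2·m_2 + 2h_2·m_3 = 6(S'(3) - Δ_2) = 72.
Solving the tridiagonal system: m_0 = -368/15, m_1 = 196/15, m_2 = -416/15, m_3 = 748/15.
On [0, 1], S(x) = 6 + 6·x - 184/15·x² + 94/15·x³.
With x = 1/4: S(1/4) = 1093/160.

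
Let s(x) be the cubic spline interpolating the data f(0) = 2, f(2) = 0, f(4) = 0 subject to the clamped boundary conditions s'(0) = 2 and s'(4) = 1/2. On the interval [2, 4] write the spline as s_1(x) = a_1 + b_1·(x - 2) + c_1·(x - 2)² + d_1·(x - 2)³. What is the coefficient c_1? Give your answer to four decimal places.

1.1250

Let σ_i = s''(x_i). Step sizes h_i = 2, 2; slopes of the chords Δ_i = (y_(i+1) - y_i)/h_i = -1, 0.
  2·σ_0 + 8·σ_1 + 2·σ_2 = 6(Δ_1 - Δ_0) = 6
Clamped end conditions give two more equations: 2h_0·σ_0 + h_0·σ_1 = 6(Δ_0 - s'(0)) = -18 and h_1·σ_1 + 2h_1·σ_2 = 6(s'(4) - Δ_1) = 3.
Solving: σ_0 = -45/8, σ_1 = 9/4, σ_2 = -3/8.
On [2, 4], with s_1(x) = a_1 + b_1·(x - 2) + c_1·(x - 2)² + d_1·(x - 2)³: c_1 = σ_1/2 = 9/8, d_1 = (σ_2 - σ_1)/(6h_1) = -7/32, b_1 = Δ_1 - h_1(2σ_1 + σ_2)/6 = -11/8.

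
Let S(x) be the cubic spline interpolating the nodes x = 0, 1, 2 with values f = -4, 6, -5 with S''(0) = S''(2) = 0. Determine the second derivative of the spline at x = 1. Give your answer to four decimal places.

Put m_i = S'' at the i-th knot. Here h = (1, 1) and Δ = (10, -11), so the interior equations h_(i-1)·m_(i-1) + 2(h_(i-1)+h_i)·m_i + h_i·m_(i+1) = 6(Δ_i − Δ_(i-1)) read
  1·m_0 + 4·m_1 + 1·m_2 = 6(Δ_1 - Δ_0) = -126
Natural end conditions: m_0 = m_2 = 0.
Forward elimination and back-substitution give m_0 = 0, m_1 = -63/2, m_2 = 0.

-31.5000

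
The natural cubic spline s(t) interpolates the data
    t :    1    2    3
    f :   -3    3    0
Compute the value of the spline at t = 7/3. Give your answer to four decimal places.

Let M_i = s''(x_i). Step sizes h_i = 1, 1; slopes of the chords Δ_i = (y_(i+1) - y_i)/h_i = 6, -3.
  1·M_0 + 4·M_1 + 1·M_2 = 6(Δ_1 - Δ_0) = -54
Natural end conditions: M_0 = M_2 = 0.
Forward elimination and back-substitution give M_0 = 0, M_1 = -27/2, M_2 = 0.
On [2, 3], s(t) = 3 + 3/2·(t - 2) - 27/4·(t - 2)² + 9/4·(t - 2)³.
With (t - 2) = 1/3: s(7/3) = 17/6.

2.8333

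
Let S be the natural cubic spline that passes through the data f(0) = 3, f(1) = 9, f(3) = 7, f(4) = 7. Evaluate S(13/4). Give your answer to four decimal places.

6.7949

Put σ_i = S'' at the i-th knot. Here h = (1, 2, 1) and Δ = (6, -1, 0), so the interior equations h_(i-1)·σ_(i-1) + 2(h_(i-1)+h_i)·σ_i + h_i·σ_(i+1) = 6(Δ_i − Δ_(i-1)) read
  1·σ_0 + 6·σ_1 + 2·σ_2 = 6(Δ_1 - Δ_0) = -42
  2·σ_1 + 6·σ_2 + 1·σ_3 = 6(Δ_2 - Δ_1) = 6
Natural end conditions: σ_0 = σ_3 = 0.
Solving: σ_0 = 0, σ_1 = -33/4, σ_2 = 15/4, σ_3 = 0.
On [3, 4], S(t) = 7 - 5/4·(t - 3) + 15/8·(t - 3)² - 5/8·(t - 3)³.
With (t - 3) = 1/4: S(13/4) = 3479/512.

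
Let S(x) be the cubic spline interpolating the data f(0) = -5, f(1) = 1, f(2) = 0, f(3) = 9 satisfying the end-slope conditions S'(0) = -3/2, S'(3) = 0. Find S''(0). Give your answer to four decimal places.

36.4000

With m_i denoting the second derivative at x_i, h_i = 1, 1, 1, and Δ_i = (y_(i+1) − y_i)/h_i = 6, -1, 9:
  1·m_0 + 4·m_1 + 1·m_2 = 6(Δ_1 - Δ_0) = -42
  1·m_1 + 4·m_2 + 1·m_3 = 6(Δ_2 - Δ_1) = 60
Clamped end conditions give two more equations: 2h_0·m_0 + h_0·m_1 = 6(Δ_0 - S'(0)) = 45 and h_2·m_2 + 2h_2·m_3 = 6(S'(3) - Δ_2) = -54.
Solving the tridiagonal system: m_0 = 182/5, m_1 = -139/5, m_2 = 164/5, m_3 = -217/5.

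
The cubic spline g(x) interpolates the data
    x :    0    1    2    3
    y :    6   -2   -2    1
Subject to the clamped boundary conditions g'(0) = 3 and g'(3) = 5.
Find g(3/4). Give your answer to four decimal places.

Write M_i for g''(x_i). With h_i = 1, 1, 1 and divided differences Δ_i = -8, 0, 3, the continuity of g' gives the tridiagonal system
  1·M_0 + 4·M_1 + 1·M_2 = 6(Δ_1 - Δ_0) = 48
  1·M_1 + 4·M_2 + 1·M_3 = 6(Δ_2 - Δ_1) = 18
Clamped end conditions give two more equations: 2h_0·M_0 + h_0·M_1 = 6(Δ_0 - g'(0)) = -66 and h_2·M_2 + 2h_2·M_3 = 6(g'(3) - Δ_2) = 12.
Solving the tridiagonal system: M_0 = -676/15, M_1 = 362/15, M_2 = -52/15, M_3 = 116/15.
On [0, 1], g(x) = 6 + 3·x - 338/15·x² + 173/15·x³.
With x = 3/4: g(3/4) = 141/320.

0.4406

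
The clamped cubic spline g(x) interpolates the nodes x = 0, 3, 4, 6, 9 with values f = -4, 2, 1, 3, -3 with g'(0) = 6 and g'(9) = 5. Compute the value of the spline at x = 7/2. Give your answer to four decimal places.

1.3403

Put m_i = g'' at the i-th knot. Here h = (3, 1, 2, 3) and Δ = (2, -1, 1, -2), so the interior equations h_(i-1)·m_(i-1) + 2(h_(i-1)+h_i)·m_i + h_i·m_(i+1) = 6(Δ_i − Δ_(i-1)) read
  3·m_0 + 8·m_1 + 1·m_2 = 6(Δ_1 - Δ_0) = -18
  1·m_1 + 6·m_2 + 2·m_3 = 6(Δ_2 - Δ_1) = 12
  2·m_2 + 10·m_3 + 3·m_4 = 6(Δ_3 - Δ_2) = -18
Clamped end conditions give two more equations: 2h_0·m_0 + h_0·m_1 = 6(Δ_0 - g'(0)) = -24 and h_3·m_3 + 2h_3·m_4 = 6(g'(9) - Δ_3) = 42.
Solving the tridiagonal system: m_0 = -29/9, m_1 = -14/9, m_2 = 37/9, m_3 = -50/9, m_4 = 88/9.
On [3, 4], g(x) = 2 - 7/6·(x - 3) - 7/9·(x - 3)² + 17/18·(x - 3)³.
With (x - 3) = 1/2: g(7/2) = 193/144.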